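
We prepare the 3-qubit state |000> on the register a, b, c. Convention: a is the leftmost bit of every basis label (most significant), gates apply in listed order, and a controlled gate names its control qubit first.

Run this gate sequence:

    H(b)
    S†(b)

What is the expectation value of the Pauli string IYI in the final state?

The observable IYI averages to -1.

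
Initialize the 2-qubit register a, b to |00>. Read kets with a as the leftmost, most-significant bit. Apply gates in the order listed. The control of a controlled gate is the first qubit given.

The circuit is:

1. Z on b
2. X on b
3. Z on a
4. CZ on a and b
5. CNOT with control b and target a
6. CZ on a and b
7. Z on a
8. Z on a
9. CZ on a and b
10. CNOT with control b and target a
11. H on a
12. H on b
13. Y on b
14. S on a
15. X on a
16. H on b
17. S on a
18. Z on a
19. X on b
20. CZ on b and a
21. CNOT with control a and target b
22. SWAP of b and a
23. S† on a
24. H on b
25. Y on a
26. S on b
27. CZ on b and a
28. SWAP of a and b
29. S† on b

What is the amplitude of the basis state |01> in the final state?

The final state's coefficient on |01> equals -1/2. Key observation: the block from step 5 through step 10 cancels to the identity and can be dropped.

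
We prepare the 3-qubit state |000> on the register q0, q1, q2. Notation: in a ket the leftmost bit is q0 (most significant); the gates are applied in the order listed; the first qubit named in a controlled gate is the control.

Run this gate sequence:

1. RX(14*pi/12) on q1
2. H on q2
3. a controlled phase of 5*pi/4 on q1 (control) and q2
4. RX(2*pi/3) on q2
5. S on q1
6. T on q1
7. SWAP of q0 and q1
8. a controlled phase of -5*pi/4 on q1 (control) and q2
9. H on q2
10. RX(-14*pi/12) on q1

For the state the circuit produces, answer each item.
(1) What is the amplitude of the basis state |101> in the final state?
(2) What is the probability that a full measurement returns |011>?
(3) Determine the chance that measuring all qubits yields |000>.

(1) The amplitude on |101> is sqrt(3)/16 - sqrt(3)*exp(3*I*pi/4)/16 - I/16 - exp(I*pi/4)/16.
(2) A full measurement returns |011> with probability 0.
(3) The probability of measuring |000> is 7/16 - sqrt(3)/4.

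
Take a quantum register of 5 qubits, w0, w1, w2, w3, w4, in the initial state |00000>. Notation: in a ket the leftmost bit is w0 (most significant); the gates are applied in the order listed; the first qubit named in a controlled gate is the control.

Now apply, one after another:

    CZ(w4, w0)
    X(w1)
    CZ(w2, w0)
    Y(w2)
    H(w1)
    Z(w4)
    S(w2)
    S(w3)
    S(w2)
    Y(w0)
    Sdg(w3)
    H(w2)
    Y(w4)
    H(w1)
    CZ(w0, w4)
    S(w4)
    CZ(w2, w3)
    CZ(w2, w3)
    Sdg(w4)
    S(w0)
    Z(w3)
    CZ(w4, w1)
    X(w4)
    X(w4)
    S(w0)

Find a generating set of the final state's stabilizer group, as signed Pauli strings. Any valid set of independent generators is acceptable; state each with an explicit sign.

One valid set of independent stabilizer generators is -IIXII, -ZIIII, -IZIII, +IIIZI, -IIIIZ (any independent generating set of the same group is equally correct).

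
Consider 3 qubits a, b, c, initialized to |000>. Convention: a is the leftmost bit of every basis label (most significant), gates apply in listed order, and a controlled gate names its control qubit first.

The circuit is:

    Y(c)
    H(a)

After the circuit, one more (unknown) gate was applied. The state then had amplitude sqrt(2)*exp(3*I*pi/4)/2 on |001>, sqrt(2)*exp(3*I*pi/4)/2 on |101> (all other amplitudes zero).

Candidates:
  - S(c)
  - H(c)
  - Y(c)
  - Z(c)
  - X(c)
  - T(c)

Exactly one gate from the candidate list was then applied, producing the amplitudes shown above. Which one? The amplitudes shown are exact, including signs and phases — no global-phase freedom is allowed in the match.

It was T(c) that produced the state shown.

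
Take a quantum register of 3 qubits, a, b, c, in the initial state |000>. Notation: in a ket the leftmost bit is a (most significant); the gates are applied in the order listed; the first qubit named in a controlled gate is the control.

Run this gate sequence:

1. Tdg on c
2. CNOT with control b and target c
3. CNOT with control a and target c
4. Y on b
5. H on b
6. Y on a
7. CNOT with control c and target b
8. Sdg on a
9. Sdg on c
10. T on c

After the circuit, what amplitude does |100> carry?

|100> carries amplitude sqrt(2)*I/2 in the final state.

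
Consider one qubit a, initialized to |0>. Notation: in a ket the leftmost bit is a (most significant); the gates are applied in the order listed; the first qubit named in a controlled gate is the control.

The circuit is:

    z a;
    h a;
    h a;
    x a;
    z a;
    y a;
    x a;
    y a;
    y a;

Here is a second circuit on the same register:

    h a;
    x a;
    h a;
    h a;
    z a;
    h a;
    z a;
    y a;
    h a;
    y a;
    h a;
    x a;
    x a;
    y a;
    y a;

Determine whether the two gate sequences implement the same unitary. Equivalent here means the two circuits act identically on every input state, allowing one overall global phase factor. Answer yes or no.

No: there is an input state on which the two circuits produce genuinely different outputs (not merely differing by a phase).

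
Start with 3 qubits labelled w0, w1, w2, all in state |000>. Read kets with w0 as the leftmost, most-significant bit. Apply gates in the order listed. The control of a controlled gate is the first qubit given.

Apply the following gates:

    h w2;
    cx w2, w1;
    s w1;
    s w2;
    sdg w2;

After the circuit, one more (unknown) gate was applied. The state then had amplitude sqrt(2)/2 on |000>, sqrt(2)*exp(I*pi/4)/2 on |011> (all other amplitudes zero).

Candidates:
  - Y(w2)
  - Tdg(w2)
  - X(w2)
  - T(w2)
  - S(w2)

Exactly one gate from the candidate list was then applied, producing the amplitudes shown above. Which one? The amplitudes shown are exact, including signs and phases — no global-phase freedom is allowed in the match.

The unique candidate consistent with the amplitudes is Tdg(w2).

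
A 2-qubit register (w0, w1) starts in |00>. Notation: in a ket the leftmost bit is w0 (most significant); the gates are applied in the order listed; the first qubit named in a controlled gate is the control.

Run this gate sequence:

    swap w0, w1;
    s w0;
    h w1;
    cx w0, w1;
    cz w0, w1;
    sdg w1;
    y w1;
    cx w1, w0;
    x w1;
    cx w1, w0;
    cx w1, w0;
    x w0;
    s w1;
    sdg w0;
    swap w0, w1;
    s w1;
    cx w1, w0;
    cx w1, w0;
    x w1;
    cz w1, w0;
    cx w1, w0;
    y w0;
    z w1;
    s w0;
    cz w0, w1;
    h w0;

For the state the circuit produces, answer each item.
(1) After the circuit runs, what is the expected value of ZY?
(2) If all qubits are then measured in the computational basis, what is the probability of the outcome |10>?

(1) The observable ZY averages to 0.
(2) A full measurement returns |10> with probability 1/4.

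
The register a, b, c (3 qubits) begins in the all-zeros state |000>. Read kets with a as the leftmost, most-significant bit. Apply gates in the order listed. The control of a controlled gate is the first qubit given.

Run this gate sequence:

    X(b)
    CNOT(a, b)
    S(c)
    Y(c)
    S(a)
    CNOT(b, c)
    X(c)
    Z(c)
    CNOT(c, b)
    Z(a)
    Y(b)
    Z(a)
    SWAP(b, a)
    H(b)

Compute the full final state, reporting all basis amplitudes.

After the circuit, the state carries amplitude sqrt(2)/2 on |101>, sqrt(2)/2 on |111>, and 0 on every other basis state.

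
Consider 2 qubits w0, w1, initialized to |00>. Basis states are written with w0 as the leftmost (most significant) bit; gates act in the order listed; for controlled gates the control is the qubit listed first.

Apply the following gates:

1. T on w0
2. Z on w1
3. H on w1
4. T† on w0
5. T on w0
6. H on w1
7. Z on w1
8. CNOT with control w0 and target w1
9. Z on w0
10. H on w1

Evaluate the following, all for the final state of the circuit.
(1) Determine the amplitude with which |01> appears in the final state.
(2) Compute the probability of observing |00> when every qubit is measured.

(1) The final state's coefficient on |01> equals sqrt(2)/2.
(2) Outcome |00> occurs with probability 1/2.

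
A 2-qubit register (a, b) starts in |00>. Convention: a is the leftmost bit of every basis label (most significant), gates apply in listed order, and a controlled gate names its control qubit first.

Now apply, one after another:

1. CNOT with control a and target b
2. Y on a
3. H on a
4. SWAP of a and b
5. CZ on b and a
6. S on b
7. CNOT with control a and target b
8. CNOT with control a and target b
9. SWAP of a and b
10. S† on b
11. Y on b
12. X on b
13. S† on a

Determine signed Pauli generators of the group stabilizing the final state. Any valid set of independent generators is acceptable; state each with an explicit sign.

The final state is stabilized by the group generated by -XI, +IZ; other independent generating sets are equally valid.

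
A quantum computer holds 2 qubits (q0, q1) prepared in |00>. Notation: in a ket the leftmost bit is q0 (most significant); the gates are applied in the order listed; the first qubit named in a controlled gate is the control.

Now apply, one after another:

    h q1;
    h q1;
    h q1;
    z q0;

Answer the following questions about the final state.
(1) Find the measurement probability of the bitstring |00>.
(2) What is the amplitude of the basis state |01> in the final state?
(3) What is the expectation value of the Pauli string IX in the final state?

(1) Outcome |00> occurs with probability 1/2.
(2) The amplitude on |01> is sqrt(2)/2.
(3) The expectation value of IX is 1.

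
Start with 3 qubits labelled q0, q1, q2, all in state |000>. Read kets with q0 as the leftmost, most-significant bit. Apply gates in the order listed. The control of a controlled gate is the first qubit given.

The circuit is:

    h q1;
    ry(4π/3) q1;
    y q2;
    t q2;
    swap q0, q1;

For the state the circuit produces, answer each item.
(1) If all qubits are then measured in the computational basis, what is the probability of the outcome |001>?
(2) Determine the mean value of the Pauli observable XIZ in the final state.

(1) Outcome |001> occurs with probability sqrt(3)/4 + 1/2.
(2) The observable XIZ averages to 1/2.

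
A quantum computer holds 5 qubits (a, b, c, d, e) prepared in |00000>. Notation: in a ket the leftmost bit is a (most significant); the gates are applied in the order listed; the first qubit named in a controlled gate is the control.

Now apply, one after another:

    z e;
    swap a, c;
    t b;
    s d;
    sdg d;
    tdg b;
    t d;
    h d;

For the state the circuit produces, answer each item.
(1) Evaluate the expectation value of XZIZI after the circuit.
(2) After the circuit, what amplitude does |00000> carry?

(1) In the final state, XZIZI has expectation 0. Key observation: gates 3-6 undo each other exactly, leaving only the rest of the circuit to track.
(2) The final state's coefficient on |00000> equals sqrt(2)/2.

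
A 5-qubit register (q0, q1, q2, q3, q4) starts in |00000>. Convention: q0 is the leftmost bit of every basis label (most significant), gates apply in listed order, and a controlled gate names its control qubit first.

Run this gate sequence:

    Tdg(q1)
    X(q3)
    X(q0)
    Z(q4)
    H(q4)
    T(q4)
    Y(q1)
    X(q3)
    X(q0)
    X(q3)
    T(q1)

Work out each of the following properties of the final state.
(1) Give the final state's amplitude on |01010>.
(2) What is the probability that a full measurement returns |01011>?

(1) The final state's coefficient on |01010> equals sqrt(2)*exp(3*I*pi/4)/2.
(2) A full measurement returns |01011> with probability 1/2.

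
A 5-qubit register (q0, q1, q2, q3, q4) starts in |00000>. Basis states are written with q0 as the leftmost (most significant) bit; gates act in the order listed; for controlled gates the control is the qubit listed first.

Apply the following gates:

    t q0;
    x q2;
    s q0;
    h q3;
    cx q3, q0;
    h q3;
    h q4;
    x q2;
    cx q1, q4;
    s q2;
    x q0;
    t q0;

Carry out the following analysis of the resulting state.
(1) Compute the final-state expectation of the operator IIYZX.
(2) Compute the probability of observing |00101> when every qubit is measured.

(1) The expectation value of IIYZX is 0.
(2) Outcome |00101> occurs with probability 0.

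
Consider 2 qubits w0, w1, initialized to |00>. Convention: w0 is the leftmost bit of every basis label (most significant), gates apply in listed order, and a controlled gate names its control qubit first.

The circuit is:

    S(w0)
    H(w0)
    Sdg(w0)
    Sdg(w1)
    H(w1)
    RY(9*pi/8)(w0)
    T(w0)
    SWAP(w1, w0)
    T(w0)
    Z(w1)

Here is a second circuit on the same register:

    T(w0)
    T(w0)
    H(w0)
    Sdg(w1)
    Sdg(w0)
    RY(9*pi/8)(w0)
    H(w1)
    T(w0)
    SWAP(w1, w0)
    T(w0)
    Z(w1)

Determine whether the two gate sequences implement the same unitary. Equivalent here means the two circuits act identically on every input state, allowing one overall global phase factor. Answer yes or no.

Yes, they are equivalent — the unitaries differ by at most a global phase.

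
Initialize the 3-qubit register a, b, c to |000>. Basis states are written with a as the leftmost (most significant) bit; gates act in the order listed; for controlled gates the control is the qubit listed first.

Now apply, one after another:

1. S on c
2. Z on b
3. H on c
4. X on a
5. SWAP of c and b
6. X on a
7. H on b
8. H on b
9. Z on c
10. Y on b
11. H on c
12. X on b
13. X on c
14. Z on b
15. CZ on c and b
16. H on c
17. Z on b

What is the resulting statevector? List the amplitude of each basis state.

The resulting statevector has amplitude sqrt(2)*I/2 on |000>, -sqrt(2)*I/2 on |011>, and 0 on every other basis state.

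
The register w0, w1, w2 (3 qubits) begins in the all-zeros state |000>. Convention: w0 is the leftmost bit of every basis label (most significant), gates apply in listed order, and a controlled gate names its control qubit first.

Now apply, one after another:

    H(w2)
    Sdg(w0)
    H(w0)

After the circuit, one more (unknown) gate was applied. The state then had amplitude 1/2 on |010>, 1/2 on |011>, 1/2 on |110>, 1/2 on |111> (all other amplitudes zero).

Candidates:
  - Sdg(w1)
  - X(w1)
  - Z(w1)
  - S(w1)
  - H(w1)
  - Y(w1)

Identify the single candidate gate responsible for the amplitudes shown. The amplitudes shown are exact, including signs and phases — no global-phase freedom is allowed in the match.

It was X(w1) that produced the state shown.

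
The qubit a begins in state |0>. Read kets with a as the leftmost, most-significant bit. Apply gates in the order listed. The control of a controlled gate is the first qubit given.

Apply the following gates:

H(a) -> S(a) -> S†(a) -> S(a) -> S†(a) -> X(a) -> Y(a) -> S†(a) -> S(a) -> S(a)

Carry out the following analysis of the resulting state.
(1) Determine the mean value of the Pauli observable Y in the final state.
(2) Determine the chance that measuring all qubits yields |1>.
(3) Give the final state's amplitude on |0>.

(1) In the final state, Y has expectation -1.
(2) The probability of measuring |1> is 1/2.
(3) The final state's coefficient on |0> equals -sqrt(2)*I/2.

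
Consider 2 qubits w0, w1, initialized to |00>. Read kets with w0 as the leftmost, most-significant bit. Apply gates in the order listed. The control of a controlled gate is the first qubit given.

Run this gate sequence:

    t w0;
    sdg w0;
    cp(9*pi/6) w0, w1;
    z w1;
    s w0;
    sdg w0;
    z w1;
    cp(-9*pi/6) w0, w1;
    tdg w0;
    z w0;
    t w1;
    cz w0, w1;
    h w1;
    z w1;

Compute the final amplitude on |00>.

The final state's coefficient on |00> equals sqrt(2)/2. Key observation: gates 3-8 undo each other exactly, leaving only the rest of the circuit to track.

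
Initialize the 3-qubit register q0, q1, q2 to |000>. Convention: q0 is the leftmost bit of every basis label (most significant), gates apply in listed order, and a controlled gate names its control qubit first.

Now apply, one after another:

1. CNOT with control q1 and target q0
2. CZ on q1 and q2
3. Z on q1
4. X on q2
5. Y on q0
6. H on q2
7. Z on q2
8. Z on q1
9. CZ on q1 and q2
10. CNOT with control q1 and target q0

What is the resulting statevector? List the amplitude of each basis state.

The resulting statevector has amplitude sqrt(2)*I/2 on |100>, sqrt(2)*I/2 on |101>, and 0 on every other basis state.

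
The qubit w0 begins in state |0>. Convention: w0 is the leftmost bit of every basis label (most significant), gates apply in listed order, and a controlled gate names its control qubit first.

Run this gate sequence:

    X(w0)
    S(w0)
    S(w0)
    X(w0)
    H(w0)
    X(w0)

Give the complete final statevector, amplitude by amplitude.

The resulting statevector has amplitude -sqrt(2)/2 on |0>, -sqrt(2)/2 on |1>.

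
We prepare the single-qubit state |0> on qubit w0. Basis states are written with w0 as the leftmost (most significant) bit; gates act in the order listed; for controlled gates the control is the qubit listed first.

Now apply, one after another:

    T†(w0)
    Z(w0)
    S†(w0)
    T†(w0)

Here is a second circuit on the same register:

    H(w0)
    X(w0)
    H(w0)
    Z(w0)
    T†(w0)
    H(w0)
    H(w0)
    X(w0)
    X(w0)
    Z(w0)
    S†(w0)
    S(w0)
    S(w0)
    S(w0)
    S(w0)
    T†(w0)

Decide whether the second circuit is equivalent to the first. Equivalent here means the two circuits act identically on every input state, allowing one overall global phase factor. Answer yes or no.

Yes — the two circuits implement the same unitary up to a global phase.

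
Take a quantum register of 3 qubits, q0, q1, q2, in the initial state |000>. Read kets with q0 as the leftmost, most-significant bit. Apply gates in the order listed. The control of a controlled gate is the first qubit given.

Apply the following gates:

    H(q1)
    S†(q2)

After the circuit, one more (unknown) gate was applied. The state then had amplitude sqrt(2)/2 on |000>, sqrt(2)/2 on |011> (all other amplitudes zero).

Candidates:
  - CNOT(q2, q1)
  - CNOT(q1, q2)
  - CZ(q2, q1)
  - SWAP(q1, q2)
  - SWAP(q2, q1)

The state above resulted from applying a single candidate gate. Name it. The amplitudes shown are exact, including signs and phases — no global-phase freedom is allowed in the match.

The applied gate was CNOT(q1, q2).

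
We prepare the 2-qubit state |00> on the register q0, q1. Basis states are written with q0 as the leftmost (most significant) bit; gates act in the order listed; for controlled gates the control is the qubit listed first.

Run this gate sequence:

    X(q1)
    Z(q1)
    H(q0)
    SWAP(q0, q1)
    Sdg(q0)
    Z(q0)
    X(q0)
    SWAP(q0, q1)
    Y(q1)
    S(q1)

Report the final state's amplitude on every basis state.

After the circuit, the state carries amplitude 0 on |00>, sqrt(2)*I/2 on |01>, 0 on |10>, sqrt(2)*I/2 on |11>.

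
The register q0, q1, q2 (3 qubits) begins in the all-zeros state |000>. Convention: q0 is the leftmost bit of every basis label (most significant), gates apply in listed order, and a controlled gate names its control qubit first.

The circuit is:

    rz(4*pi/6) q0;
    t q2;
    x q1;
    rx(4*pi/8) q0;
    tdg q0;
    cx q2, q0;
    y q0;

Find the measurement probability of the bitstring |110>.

A full measurement returns |110> with probability 1/2.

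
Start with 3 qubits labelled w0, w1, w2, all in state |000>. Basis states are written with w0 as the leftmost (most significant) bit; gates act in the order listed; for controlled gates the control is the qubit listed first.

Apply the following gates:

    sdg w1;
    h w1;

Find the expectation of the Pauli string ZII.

In the final state, ZII has expectation 1.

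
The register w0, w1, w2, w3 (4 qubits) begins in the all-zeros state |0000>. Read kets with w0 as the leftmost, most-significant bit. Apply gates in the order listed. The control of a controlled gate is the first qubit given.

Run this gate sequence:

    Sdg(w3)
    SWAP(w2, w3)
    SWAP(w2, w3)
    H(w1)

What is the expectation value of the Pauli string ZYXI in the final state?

The observable ZYXI averages to 0. Key observation: gates 2-3 undo each other exactly, leaving only the rest of the circuit to track.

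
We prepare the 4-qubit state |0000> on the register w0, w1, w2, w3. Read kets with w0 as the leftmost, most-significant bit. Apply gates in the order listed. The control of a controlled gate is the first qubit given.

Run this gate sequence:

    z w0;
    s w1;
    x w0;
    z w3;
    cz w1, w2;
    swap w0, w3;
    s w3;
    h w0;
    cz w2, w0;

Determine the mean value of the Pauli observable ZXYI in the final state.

The observable ZXYI averages to 0.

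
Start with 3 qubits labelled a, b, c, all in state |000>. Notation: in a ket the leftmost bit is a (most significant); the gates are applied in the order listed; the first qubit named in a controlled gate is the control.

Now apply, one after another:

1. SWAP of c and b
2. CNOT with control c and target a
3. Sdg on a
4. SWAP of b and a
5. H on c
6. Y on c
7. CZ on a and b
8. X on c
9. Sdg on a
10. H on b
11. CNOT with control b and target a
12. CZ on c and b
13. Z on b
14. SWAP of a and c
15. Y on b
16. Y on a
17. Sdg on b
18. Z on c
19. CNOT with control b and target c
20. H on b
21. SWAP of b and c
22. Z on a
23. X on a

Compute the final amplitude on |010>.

The amplitude on |010> is sqrt(2)*(1 - I)/4.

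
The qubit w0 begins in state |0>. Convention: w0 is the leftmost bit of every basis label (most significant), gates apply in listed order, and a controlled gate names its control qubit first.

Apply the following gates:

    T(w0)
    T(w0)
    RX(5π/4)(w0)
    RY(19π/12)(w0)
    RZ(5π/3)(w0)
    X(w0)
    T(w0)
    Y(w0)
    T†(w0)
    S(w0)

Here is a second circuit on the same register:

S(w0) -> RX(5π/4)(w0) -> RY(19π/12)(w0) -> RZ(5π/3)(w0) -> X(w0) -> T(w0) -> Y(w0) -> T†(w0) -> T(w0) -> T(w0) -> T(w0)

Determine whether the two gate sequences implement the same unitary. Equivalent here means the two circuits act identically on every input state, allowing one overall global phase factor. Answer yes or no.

No — the two circuits implement different unitaries, even allowing a global phase.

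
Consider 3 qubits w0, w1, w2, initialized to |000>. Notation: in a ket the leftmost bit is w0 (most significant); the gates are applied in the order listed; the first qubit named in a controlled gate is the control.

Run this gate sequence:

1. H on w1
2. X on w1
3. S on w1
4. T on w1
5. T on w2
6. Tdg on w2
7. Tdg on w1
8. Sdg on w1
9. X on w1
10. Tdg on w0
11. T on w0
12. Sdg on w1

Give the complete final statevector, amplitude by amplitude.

After the circuit, the state carries amplitude sqrt(2)/2 on |000>, -sqrt(2)*I/2 on |010>, and 0 on every other basis state.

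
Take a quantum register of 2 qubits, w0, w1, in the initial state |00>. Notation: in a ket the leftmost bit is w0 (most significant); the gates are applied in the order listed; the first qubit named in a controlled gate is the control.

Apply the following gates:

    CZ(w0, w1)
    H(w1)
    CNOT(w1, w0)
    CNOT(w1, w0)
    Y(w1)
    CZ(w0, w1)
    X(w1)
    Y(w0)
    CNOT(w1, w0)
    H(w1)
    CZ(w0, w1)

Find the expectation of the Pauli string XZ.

In the final state, XZ has expectation 0.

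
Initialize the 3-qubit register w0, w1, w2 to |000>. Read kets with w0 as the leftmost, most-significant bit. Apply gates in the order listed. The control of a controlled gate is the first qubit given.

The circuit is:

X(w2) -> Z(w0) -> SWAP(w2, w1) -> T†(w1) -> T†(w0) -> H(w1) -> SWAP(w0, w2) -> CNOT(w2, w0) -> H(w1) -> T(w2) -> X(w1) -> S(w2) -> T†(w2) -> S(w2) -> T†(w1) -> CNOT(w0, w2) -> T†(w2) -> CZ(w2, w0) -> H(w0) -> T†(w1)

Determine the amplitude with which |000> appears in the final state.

The final state's coefficient on |000> equals -sqrt(2)*exp(3*I*pi/4)/2.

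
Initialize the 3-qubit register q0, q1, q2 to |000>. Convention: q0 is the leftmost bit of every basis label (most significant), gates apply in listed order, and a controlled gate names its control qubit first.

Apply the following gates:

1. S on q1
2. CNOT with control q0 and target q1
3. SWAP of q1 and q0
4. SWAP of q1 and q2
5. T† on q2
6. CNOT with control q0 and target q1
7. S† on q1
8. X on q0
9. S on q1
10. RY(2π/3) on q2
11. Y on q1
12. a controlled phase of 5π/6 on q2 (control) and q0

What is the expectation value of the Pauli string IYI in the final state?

The observable IYI averages to 0.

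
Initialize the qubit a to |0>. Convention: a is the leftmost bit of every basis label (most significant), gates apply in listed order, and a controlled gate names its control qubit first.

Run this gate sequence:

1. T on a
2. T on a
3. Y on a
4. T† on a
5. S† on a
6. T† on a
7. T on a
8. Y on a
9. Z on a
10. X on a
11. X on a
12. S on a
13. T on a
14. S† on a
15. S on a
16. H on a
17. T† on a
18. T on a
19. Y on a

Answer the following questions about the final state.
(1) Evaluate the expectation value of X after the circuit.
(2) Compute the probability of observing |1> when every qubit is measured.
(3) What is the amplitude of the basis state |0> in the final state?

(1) In the final state, X has expectation -1.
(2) Outcome |1> occurs with probability 1/2.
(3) The amplitude on |0> is sqrt(2)*exp(3*I*pi/4)/2.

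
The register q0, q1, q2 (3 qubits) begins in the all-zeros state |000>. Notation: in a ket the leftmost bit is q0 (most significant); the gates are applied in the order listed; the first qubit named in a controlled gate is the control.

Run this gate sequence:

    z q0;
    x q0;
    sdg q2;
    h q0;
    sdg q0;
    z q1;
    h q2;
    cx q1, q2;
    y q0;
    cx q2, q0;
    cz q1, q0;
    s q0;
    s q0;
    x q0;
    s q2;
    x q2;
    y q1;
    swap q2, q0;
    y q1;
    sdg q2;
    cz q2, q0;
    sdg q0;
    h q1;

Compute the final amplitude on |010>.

|010> carries amplitude -sqrt(2)*I/4 in the final state.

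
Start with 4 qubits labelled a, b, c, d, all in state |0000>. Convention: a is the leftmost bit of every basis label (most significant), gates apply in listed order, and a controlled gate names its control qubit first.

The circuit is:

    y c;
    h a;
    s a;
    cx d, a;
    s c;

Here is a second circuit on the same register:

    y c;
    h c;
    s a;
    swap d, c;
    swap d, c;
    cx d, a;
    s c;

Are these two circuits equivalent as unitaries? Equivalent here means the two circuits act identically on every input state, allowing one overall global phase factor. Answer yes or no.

No, they are not equivalent — no single phase factor reconciles the two unitaries.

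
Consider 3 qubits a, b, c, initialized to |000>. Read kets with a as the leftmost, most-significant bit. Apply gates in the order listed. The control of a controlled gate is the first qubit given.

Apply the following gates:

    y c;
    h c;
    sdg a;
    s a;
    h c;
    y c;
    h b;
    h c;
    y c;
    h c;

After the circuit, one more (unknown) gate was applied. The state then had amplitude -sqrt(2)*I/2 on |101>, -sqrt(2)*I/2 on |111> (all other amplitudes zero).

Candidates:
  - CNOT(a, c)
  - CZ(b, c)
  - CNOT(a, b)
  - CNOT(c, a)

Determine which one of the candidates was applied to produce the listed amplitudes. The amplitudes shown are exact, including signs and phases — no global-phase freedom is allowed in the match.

It was CNOT(c, a) that produced the state shown.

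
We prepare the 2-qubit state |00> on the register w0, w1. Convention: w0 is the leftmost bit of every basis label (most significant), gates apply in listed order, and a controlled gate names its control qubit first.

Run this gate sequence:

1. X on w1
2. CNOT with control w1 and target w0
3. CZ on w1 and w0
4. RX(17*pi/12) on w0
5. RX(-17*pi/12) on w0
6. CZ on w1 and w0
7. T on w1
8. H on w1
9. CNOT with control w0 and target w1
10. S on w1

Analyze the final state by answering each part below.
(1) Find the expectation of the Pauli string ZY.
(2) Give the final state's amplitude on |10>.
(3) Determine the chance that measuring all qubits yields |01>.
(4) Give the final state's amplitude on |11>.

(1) The observable ZY averages to 1. Key observation: the block from step 3 through step 6 cancels to the identity and can be dropped.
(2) The amplitude on |10> is -sqrt(2)*exp(I*pi/4)/2.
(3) The probability of measuring |01> is 0.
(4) The final state's coefficient on |11> equals sqrt(2)*exp(3*I*pi/4)/2.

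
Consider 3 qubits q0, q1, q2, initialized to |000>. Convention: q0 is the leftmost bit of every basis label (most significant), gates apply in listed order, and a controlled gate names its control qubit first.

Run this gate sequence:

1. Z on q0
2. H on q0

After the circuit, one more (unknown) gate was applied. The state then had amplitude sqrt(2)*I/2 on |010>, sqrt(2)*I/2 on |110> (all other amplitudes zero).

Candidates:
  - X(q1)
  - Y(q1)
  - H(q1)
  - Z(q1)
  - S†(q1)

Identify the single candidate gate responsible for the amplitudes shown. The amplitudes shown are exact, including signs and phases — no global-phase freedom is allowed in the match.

It was Y(q1) that produced the state shown.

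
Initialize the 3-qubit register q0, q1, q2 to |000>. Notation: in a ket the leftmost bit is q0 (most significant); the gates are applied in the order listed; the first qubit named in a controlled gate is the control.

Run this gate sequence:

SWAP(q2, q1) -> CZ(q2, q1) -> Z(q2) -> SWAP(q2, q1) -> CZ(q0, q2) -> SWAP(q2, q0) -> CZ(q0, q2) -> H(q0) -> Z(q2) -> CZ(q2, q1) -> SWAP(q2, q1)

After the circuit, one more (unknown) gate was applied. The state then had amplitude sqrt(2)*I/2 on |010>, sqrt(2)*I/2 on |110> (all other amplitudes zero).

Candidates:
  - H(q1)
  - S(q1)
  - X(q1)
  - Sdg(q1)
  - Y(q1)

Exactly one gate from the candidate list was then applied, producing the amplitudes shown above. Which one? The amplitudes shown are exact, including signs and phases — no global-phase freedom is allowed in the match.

The applied gate was Y(q1).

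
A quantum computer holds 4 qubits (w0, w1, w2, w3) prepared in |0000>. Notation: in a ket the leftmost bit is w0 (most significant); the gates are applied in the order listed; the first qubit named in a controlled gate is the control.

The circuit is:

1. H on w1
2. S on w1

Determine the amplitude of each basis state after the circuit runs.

After the circuit, the state carries amplitude sqrt(2)/2 on |0000>, sqrt(2)*I/2 on |0100>, and 0 on every other basis state.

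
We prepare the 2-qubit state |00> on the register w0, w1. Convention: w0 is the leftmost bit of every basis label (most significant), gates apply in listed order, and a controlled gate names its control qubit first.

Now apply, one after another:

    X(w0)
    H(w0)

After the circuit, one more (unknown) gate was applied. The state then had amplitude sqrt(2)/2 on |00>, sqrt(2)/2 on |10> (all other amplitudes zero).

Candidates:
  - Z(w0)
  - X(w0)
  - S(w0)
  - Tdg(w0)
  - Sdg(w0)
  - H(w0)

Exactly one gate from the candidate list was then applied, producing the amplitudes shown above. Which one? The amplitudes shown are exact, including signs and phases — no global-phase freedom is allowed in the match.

The applied gate was Z(w0).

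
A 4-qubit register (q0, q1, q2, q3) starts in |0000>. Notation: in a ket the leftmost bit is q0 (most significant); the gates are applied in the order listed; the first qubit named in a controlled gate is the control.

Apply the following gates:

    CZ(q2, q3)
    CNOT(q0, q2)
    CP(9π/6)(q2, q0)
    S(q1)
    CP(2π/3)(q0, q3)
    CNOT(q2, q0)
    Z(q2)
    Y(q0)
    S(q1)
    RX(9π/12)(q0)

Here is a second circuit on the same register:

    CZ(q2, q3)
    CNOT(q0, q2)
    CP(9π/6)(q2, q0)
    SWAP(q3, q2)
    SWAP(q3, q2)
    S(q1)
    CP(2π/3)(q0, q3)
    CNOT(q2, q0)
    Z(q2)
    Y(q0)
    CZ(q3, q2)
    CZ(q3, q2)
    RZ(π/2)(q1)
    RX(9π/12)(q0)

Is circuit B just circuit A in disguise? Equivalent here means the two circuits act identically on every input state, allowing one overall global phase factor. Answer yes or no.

Yes: on every input state the two circuits agree up to one overall phase factor.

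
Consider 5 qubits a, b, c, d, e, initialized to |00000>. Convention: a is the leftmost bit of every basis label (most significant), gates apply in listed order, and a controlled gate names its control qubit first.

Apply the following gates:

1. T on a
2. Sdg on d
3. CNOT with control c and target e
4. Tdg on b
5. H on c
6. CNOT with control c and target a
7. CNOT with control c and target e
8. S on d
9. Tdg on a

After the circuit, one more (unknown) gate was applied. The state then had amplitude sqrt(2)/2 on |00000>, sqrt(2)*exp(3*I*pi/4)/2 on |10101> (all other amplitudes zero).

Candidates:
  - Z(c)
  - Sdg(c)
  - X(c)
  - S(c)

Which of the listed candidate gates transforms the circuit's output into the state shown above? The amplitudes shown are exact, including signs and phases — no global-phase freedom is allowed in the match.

It was Z(c) that produced the state shown.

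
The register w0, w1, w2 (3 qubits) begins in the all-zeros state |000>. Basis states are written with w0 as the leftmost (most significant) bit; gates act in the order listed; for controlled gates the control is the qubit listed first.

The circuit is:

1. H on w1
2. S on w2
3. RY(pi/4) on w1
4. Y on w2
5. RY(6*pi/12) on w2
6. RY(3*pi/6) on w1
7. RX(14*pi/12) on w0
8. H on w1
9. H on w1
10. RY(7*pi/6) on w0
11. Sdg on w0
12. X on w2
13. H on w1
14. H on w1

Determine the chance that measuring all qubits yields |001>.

Outcome |001> occurs with probability 7/32 - 7*sqrt(2)/64. Key observation: steps 8-9 multiply out to the identity, so the circuit reduces to the remaining gates.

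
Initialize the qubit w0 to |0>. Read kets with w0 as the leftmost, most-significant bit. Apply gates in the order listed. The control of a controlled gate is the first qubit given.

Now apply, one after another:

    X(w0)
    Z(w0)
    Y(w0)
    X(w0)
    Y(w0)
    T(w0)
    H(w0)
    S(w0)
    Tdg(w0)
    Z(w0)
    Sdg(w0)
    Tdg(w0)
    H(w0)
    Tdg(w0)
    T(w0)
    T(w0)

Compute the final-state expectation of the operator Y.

The expectation value of Y is -sqrt(2)/2.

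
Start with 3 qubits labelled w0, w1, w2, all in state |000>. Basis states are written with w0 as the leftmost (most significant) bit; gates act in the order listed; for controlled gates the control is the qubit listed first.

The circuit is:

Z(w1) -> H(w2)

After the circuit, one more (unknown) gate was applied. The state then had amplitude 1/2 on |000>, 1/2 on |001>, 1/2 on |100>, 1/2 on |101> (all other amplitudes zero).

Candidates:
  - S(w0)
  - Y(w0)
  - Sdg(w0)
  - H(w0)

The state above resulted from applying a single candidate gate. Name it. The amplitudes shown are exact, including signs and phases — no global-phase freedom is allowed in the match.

It was H(w0) that produced the state shown.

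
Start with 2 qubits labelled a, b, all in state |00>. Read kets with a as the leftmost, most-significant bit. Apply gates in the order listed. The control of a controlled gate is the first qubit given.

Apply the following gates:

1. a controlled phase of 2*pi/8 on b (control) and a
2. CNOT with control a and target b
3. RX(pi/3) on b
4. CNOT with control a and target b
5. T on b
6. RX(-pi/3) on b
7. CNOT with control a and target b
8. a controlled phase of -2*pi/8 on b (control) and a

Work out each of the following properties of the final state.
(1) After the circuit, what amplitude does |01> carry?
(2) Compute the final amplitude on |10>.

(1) |01> carries amplitude sqrt(3)*(-exp(3*I*pi/4) + I)/4 in the final state.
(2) The final state's coefficient on |10> equals 0.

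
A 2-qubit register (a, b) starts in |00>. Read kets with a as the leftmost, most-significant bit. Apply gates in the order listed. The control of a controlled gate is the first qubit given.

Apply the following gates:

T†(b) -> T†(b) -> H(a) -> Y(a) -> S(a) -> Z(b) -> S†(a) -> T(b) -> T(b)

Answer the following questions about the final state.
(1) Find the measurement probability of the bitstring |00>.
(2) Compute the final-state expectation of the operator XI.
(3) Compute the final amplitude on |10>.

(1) The probability of measuring |00> is 1/2.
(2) In the final state, XI has expectation -1.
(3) The amplitude on |10> is sqrt(2)*I/2.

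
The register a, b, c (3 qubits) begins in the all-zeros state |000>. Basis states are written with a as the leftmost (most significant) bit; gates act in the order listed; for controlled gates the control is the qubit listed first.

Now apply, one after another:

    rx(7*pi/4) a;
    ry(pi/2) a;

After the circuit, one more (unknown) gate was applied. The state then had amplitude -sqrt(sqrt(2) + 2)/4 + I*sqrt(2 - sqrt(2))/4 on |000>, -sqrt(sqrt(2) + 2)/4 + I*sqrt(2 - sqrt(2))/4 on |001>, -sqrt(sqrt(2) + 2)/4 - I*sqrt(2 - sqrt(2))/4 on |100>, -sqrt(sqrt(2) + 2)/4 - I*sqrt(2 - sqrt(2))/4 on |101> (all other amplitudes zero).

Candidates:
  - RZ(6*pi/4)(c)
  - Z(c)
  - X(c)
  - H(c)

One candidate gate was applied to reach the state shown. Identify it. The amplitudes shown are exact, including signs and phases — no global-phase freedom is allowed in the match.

The applied gate was H(c).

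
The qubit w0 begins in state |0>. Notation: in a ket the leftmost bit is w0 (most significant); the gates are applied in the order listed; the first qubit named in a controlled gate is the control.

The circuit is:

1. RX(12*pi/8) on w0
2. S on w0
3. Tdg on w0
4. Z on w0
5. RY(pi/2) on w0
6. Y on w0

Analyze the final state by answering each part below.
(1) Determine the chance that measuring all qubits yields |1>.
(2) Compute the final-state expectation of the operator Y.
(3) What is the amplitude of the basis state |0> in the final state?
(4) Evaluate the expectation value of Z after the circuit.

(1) The probability of measuring |1> is 1/2 - sqrt(2)/4.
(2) The expectation value of Y is -sqrt(2)/2.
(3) The amplitude on |0> is exp(I*pi/4)/2 + I/2.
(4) In the final state, Z has expectation sqrt(2)/2.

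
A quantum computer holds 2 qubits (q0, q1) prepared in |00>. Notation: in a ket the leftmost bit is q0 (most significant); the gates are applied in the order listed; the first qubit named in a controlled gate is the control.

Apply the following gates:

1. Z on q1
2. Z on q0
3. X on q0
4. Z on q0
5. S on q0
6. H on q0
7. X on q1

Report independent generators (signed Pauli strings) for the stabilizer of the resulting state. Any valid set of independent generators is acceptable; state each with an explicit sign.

The stabilizer group can be generated by -XI, -IZ, among other valid generating sets.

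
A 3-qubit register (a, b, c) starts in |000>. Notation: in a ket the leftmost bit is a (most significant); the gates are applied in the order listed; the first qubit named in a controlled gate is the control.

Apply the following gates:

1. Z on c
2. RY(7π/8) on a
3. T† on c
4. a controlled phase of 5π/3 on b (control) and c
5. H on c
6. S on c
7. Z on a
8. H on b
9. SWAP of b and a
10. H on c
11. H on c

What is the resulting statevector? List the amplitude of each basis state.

The final amplitudes are sin(pi/16)/2 on |000>, I*sin(pi/16)/2 on |001>, -cos(pi/16)/2 on |010>, -I*cos(pi/16)/2 on |011>, sin(pi/16)/2 on |100>, I*sin(pi/16)/2 on |101>, -cos(pi/16)/2 on |110>, -I*cos(pi/16)/2 on |111>.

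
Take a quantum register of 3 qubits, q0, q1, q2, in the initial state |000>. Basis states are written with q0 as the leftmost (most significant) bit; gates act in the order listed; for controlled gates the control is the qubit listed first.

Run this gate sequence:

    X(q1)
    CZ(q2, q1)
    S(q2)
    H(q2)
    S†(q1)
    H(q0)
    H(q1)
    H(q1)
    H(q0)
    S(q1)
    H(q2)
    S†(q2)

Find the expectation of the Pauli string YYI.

The expectation value of YYI is 0. Key observation: gates 4-11 undo each other exactly, leaving only the rest of the circuit to track.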